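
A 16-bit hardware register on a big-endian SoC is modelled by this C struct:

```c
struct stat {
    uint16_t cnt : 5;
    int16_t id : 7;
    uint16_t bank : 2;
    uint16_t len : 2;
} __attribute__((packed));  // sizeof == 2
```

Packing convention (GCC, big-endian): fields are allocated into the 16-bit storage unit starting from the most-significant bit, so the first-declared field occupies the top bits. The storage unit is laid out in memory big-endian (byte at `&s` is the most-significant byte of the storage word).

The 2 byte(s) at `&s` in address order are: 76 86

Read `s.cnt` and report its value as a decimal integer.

[0]=0x76 [1]=0x86 (big-endian) → word 0x7686
cnt:5 @ bit 11 → (0x7686>>11)&0x1f = 0xe  ←
id:7 @ bit 4 → (0x7686>>4)&0x7f = 0x68
bank:2 @ bit 2 → (0x7686>>2)&0x3 = 0x1
len:2 @ bit 0 → (0x7686>>0)&0x3 = 0x2

14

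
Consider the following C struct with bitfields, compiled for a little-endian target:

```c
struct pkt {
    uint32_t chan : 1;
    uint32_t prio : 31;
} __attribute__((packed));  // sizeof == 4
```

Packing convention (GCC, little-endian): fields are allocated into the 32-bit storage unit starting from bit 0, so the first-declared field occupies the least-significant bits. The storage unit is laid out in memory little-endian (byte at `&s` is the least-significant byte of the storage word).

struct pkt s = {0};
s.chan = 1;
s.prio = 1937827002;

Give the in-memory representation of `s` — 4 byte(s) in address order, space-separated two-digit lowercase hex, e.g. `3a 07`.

75 c9 01 e7

[0+:1] chan=1 & 0x1 = 0x1; word=0x00000001
[1+:31] prio=1937827002 & 0x7fffffff = 0x7380e4ba; word=0xe701c975
word = 0xe701c975 → little-endian bytes:
  [0]=0x75  [1]=0xc9  [2]=0x01  [3]=0xe7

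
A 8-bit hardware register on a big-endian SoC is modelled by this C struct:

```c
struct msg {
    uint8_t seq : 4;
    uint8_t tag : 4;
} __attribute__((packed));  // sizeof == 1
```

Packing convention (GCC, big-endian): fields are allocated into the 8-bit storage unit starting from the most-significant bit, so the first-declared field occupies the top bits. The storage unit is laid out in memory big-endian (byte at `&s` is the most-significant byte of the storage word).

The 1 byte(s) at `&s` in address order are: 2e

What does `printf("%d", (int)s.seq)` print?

[0]=0x2e (big-endian) → word 0x2e
seq [4+:4] = (word>>4) & 0xf = 2  ←
tag [0+:4] = (word>>0) & 0xf = 14

2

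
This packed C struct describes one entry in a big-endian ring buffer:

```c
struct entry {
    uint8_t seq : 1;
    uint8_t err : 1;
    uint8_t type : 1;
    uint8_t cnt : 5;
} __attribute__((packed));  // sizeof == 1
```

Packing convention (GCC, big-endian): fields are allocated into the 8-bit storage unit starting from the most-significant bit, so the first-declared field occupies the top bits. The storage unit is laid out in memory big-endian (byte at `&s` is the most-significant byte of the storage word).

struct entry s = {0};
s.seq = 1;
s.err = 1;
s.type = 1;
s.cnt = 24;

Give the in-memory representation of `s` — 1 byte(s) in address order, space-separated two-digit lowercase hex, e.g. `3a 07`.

f8

seq (1b) val=1 bits=0x1 at bit 7: 0x80
err (1b) val=1 bits=0x1 at bit 6: 0xc0
type (1b) val=1 bits=0x1 at bit 5: 0xe0
cnt (5b) val=24 bits=0x18 at bit 0: 0xf8
word = 0xf8 → big-endian bytes:
  [0]=0xf8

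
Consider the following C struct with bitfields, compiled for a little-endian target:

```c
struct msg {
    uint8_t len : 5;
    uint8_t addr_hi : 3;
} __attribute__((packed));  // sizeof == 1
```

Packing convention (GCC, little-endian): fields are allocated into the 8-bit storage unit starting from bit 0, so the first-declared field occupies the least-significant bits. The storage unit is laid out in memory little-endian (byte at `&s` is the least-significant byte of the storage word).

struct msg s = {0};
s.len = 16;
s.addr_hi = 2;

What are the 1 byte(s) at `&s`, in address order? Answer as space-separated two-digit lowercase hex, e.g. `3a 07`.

50

[0+:5] len=16 & 0x1f = 0x10; word=0x10
[5+:3] addr_hi=2 & 0x7 = 0x2; word=0x50
word = 0x50 → little-endian bytes:
  [0]=0x50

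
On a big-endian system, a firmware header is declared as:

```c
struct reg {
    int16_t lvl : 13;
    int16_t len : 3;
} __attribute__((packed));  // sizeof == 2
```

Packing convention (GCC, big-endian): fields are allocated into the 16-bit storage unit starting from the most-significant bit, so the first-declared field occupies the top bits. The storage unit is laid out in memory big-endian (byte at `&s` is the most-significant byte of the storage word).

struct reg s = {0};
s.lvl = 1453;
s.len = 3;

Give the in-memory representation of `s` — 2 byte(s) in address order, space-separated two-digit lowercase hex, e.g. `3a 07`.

lvl:13 = 1453 → 0x5ad << 3 → word 0x2d68
len:3 = 3 → 0x3 << 0 → word 0x2d6b
word = 0x2d6b → big-endian bytes:
  [0]=0x2d  [1]=0x6b

2d 6b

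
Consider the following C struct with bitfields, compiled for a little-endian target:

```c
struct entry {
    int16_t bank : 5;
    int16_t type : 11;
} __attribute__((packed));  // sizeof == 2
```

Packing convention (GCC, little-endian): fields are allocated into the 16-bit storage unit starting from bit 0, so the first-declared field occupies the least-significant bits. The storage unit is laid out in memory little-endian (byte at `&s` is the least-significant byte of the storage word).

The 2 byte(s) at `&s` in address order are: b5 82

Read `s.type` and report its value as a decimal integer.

-1003

[0]=0xb5 [1]=0x82 (little-endian) → word 0x82b5
bank [0+:5] = (word>>0) & 0x1f = 21
type [5+:11] = (word>>5) & 0x7ff = 1045  ←
type signed 11b, MSB=1: 1045 - 2048 = -1003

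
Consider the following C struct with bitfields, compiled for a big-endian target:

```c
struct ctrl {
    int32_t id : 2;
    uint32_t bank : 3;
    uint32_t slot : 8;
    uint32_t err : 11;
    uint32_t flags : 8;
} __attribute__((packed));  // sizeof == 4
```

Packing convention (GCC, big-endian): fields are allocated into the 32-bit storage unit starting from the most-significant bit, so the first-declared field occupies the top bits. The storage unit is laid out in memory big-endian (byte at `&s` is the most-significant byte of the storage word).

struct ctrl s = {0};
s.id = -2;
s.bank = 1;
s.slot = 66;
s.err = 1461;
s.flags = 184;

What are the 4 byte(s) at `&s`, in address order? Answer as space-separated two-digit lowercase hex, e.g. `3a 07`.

id:2 = -2 → 0x2 << 30 → word 0x80000000
bank:3 = 1 → 0x1 << 27 → word 0x88000000
slot:8 = 66 → 0x42 << 19 → word 0x8a100000
err:11 = 1461 → 0x5b5 << 8 → word 0x8a15b500
flags:8 = 184 → 0xb8 << 0 → word 0x8a15b5b8
word = 0x8a15b5b8 → big-endian bytes:
  [0]=0x8a  [1]=0x15  [2]=0xb5  [3]=0xb8

8a 15 b5 b8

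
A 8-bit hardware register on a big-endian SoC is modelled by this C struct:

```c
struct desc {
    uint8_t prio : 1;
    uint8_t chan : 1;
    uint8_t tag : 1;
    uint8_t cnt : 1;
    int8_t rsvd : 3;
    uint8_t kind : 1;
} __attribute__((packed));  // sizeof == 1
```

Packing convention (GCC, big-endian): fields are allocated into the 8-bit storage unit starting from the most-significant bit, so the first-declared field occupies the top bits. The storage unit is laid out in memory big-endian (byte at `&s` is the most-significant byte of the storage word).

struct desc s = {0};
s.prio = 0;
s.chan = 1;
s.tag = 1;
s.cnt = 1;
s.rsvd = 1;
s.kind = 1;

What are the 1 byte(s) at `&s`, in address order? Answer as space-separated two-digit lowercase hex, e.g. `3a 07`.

prio (1b) val=0 bits=0x0 at bit 7: 0x00
chan (1b) val=1 bits=0x1 at bit 6: 0x40
tag (1b) val=1 bits=0x1 at bit 5: 0x60
cnt (1b) val=1 bits=0x1 at bit 4: 0x70
rsvd (3b) val=1 bits=0x1 at bit 1: 0x72
kind (1b) val=1 bits=0x1 at bit 0: 0x73
word = 0x73 → big-endian bytes:
  [0]=0x73

73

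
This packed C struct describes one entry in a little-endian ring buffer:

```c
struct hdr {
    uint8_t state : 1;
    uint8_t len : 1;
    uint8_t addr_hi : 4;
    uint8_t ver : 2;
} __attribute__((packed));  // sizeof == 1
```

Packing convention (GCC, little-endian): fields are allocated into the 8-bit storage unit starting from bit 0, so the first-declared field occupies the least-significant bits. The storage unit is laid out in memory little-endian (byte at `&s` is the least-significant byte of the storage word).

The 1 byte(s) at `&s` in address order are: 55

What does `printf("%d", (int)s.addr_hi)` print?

[0]=0x55 (little-endian) → word 0x55
state [0+:1] = (word>>0) & 0x1 = 1
len [1+:1] = (word>>1) & 0x1 = 0
addr_hi [2+:4] = (word>>2) & 0xf = 5  ←
ver [6+:2] = (word>>6) & 0x3 = 1

5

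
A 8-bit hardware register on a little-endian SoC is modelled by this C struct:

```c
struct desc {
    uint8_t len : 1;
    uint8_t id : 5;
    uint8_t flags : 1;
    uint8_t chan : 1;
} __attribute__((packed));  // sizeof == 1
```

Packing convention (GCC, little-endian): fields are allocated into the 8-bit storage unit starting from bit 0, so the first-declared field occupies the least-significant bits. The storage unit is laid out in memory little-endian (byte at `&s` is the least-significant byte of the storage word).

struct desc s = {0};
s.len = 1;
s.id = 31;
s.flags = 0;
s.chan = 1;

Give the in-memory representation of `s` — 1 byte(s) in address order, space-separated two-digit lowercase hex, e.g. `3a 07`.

bf

len:1 = 1 → 0x1 << 0 → word 0x01
id:5 = 31 → 0x1f << 1 → word 0x3f
flags:1 = 0 → 0x0 << 6 → word 0x3f
chan:1 = 1 → 0x1 << 7 → word 0xbf
word = 0xbf → little-endian bytes:
  [0]=0xbf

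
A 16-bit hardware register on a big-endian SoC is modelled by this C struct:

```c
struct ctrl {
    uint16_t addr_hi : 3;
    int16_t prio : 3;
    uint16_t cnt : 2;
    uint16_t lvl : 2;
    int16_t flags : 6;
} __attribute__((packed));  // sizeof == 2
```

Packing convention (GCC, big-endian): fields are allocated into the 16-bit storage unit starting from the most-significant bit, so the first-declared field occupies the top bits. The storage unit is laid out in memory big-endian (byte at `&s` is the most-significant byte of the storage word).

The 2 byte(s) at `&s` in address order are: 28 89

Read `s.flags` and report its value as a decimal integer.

9

[0]=0x28 [1]=0x89 (big-endian) → word 0x2889
addr_hi [13+:3] = (word>>13) & 0x7 = 1
prio [10+:3] = (word>>10) & 0x7 = 2
cnt [8+:2] = (word>>8) & 0x3 = 0
lvl [6+:2] = (word>>6) & 0x3 = 2
flags [0+:6] = (word>>0) & 0x3f = 9  ←
flags signed 6b, MSB=0: value = 9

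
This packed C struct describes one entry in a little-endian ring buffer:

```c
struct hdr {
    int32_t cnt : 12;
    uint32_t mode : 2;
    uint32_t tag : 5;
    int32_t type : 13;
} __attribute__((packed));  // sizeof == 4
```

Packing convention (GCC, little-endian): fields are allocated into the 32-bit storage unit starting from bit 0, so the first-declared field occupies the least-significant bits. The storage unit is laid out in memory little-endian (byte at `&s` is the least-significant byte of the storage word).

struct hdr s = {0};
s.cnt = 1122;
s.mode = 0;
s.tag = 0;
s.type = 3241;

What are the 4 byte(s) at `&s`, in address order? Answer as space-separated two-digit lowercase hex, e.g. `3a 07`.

cnt:12 = 1122 → 0x462 << 0 → word 0x00000462
mode:2 = 0 → 0x0 << 12 → word 0x00000462
tag:5 = 0 → 0x0 << 14 → word 0x00000462
type:13 = 3241 → 0xca9 << 19 → word 0x65480462
word = 0x65480462 → little-endian bytes:
  [0]=0x62  [1]=0x04  [2]=0x48  [3]=0x65

62 04 48 65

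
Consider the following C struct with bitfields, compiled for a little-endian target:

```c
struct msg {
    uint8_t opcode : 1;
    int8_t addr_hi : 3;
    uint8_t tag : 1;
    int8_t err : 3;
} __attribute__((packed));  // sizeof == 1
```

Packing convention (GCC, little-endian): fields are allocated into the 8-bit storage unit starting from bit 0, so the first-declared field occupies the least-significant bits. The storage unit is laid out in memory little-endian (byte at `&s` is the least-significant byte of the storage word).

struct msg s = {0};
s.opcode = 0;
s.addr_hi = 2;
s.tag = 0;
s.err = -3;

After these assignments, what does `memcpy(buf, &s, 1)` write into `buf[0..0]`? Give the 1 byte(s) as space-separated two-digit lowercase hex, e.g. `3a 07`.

opcode:1 = 0 → 0x0 << 0 → word 0x00
addr_hi:3 = 2 → 0x2 << 1 → word 0x04
tag:1 = 0 → 0x0 << 4 → word 0x04
err:3 = -3 → 0x5 << 5 → word 0xa4
word = 0xa4 → little-endian bytes:
  [0]=0xa4

a4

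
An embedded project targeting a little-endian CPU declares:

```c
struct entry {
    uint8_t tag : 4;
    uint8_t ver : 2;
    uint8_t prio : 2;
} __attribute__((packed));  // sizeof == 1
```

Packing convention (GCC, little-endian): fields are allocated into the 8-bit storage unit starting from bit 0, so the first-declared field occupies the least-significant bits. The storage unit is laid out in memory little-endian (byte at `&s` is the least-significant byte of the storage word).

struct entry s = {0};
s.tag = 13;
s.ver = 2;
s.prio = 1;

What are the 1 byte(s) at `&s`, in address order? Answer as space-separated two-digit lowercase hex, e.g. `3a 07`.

[0+:4] tag=13 & 0xf = 0xd; word=0x0d
[4+:2] ver=2 & 0x3 = 0x2; word=0x2d
[6+:2] prio=1 & 0x3 = 0x1; word=0x6d
word = 0x6d → little-endian bytes:
  [0]=0x6d

6d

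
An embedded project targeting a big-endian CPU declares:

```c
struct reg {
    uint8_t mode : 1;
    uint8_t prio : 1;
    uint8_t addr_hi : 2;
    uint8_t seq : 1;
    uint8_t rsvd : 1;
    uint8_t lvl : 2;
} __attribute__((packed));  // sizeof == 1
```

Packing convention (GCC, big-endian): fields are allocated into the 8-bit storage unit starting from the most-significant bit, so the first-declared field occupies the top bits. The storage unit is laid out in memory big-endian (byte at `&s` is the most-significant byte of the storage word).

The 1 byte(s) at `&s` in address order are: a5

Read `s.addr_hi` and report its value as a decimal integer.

2

[0]=0xa5 (big-endian) → word 0xa5
mode:1 @ bit 7 → (0xa5>>7)&0x1 = 0x1
prio:1 @ bit 6 → (0xa5>>6)&0x1 = 0x0
addr_hi:2 @ bit 4 → (0xa5>>4)&0x3 = 0x2  ←
seq:1 @ bit 3 → (0xa5>>3)&0x1 = 0x0
rsvd:1 @ bit 2 → (0xa5>>2)&0x1 = 0x1
lvl:2 @ bit 0 → (0xa5>>0)&0x3 = 0x1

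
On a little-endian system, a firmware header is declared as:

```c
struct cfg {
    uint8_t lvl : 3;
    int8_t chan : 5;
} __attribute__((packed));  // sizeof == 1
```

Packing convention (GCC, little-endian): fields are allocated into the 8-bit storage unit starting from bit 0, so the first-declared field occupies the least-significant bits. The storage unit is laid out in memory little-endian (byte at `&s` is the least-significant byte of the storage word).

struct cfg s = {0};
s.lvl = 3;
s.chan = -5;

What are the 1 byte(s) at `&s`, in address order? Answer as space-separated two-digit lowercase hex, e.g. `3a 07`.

[0+:3] lvl=3 & 0x7 = 0x3; word=0x03
[3+:5] chan=-5 & 0x1f = 0x1b; word=0xdb
word = 0xdb → little-endian bytes:
  [0]=0xdb

db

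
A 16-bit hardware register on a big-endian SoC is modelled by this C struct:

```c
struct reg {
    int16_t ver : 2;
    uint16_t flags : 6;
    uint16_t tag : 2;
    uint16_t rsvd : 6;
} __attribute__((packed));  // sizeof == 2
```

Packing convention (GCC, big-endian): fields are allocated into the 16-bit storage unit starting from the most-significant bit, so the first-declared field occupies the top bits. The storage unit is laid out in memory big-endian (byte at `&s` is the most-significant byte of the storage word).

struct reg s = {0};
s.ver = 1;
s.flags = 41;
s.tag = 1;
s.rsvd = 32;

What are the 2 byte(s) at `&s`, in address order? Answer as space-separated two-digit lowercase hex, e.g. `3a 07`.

69 60

[14+:2] ver=1 & 0x3 = 0x1; word=0x4000
[8+:6] flags=41 & 0x3f = 0x29; word=0x6900
[6+:2] tag=1 & 0x3 = 0x1; word=0x6940
[0+:6] rsvd=32 & 0x3f = 0x20; word=0x6960
word = 0x6960 → big-endian bytes:
  [0]=0x69  [1]=0x60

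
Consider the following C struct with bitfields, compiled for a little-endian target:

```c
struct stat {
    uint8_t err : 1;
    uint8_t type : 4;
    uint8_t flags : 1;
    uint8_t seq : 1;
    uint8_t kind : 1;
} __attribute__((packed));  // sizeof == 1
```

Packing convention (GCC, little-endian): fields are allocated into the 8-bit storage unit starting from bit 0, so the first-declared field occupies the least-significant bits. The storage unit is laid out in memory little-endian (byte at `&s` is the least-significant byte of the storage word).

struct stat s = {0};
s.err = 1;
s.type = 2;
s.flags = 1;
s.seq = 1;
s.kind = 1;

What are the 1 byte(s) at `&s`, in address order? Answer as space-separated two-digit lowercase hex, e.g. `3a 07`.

[0+:1] err=1 & 0x1 = 0x1; word=0x01
[1+:4] type=2 & 0xf = 0x2; word=0x05
[5+:1] flags=1 & 0x1 = 0x1; word=0x25
[6+:1] seq=1 & 0x1 = 0x1; word=0x65
[7+:1] kind=1 & 0x1 = 0x1; word=0xe5
word = 0xe5 → little-endian bytes:
  [0]=0xe5

e5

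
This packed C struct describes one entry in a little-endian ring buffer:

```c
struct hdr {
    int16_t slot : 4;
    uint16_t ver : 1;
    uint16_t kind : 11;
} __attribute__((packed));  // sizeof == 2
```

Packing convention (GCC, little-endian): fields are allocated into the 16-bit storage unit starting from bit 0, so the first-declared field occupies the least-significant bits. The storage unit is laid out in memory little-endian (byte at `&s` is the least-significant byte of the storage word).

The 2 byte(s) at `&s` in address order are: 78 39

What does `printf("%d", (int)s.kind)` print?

459

[0]=0x78 [1]=0x39 (little-endian) → word 0x3978
slot [0+:4] = (word>>0) & 0xf = 8
ver [4+:1] = (word>>4) & 0x1 = 1
kind [5+:11] = (word>>5) & 0x7ff = 459  ←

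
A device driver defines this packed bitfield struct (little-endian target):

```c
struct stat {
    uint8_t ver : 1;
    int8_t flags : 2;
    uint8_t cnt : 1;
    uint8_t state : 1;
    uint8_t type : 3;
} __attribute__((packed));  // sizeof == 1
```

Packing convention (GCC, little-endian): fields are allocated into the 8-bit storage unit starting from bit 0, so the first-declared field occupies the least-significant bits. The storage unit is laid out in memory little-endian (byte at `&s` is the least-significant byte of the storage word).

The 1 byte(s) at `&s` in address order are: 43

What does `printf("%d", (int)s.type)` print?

[0]=0x43 (little-endian) → word 0x43
ver [0+:1] = (word>>0) & 0x1 = 1
flags [1+:2] = (word>>1) & 0x3 = 1
cnt [3+:1] = (word>>3) & 0x1 = 0
state [4+:1] = (word>>4) & 0x1 = 0
type [5+:3] = (word>>5) & 0x7 = 2  ←

2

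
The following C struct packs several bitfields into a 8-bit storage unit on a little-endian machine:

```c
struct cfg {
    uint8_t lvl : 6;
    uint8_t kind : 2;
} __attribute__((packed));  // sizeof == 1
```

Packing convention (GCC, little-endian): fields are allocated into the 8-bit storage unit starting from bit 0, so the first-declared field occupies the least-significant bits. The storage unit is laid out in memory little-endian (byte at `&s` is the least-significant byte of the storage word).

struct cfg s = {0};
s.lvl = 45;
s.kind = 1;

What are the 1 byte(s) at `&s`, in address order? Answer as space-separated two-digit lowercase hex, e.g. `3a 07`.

lvl:6 = 45 → 0x2d << 0 → word 0x2d
kind:2 = 1 → 0x1 << 6 → word 0x6d
word = 0x6d → little-endian bytes:
  [0]=0x6d

6d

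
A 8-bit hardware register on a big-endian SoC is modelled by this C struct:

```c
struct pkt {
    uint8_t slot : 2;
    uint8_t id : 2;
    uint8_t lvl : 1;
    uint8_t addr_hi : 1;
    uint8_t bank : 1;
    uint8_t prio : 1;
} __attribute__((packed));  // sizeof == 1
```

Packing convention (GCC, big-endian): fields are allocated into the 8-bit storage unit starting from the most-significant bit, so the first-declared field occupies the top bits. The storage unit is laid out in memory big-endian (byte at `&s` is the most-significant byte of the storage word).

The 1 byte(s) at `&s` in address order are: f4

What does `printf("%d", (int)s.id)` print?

3

[0]=0xf4 (big-endian) → word 0xf4
slot [6+:2] = (word>>6) & 0x3 = 3
id [4+:2] = (word>>4) & 0x3 = 3  ←
lvl [3+:1] = (word>>3) & 0x1 = 0
addr_hi [2+:1] = (word>>2) & 0x1 = 1
bank [1+:1] = (word>>1) & 0x1 = 0
prio [0+:1] = (word>>0) & 0x1 = 0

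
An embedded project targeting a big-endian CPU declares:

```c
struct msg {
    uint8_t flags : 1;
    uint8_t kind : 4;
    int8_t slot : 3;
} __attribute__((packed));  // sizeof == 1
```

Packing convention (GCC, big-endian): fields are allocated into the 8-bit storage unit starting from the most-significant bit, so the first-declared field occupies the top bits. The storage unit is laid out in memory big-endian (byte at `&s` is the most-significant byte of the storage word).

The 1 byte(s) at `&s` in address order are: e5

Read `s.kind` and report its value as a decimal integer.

[0]=0xe5 (big-endian) → word 0xe5
flags [7+:1] = (word>>7) & 0x1 = 1
kind [3+:4] = (word>>3) & 0xf = 12  ←
slot [0+:3] = (word>>0) & 0x7 = 5

12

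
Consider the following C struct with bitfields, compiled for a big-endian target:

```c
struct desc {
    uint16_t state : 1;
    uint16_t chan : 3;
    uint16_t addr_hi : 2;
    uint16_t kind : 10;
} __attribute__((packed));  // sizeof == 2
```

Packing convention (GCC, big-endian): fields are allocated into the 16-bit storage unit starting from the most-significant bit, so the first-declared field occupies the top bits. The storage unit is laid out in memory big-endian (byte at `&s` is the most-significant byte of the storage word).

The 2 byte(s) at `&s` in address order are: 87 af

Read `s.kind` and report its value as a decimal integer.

943

[0]=0x87 [1]=0xaf (big-endian) → word 0x87af
state:1 @ bit 15 → (0x87af>>15)&0x1 = 0x1
chan:3 @ bit 12 → (0x87af>>12)&0x7 = 0x0
addr_hi:2 @ bit 10 → (0x87af>>10)&0x3 = 0x1
kind:10 @ bit 0 → (0x87af>>0)&0x3ff = 0x3af  ←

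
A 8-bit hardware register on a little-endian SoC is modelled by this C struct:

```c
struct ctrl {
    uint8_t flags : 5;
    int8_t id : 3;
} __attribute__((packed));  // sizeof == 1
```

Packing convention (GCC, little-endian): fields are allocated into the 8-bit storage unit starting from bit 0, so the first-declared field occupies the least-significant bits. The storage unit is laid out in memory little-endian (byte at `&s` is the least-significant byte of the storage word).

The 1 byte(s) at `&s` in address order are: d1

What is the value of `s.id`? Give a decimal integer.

-2

[0]=0xd1 (little-endian) → word 0xd1
flags:5 @ bit 0 → (0xd1>>0)&0x1f = 0x11
id:3 @ bit 5 → (0xd1>>5)&0x7 = 0x6  ←
id signed 3b, MSB=1: 6 - 8 = -2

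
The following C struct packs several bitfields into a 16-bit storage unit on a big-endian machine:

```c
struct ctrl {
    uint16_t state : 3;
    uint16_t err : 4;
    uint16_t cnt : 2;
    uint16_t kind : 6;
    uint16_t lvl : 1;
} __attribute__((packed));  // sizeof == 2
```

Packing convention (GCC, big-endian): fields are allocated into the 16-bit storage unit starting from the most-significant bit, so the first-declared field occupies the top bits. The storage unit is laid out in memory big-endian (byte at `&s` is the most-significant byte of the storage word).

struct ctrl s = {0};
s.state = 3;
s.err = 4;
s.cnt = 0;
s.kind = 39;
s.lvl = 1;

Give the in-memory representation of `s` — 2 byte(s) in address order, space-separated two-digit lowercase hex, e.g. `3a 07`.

68 4f

state (3b) val=3 bits=0x3 at bit 13: 0x6000
err (4b) val=4 bits=0x4 at bit 9: 0x6800
cnt (2b) val=0 bits=0x0 at bit 7: 0x6800
kind (6b) val=39 bits=0x27 at bit 1: 0x684e
lvl (1b) val=1 bits=0x1 at bit 0: 0x684f
word = 0x684f → big-endian bytes:
  [0]=0x68  [1]=0x4f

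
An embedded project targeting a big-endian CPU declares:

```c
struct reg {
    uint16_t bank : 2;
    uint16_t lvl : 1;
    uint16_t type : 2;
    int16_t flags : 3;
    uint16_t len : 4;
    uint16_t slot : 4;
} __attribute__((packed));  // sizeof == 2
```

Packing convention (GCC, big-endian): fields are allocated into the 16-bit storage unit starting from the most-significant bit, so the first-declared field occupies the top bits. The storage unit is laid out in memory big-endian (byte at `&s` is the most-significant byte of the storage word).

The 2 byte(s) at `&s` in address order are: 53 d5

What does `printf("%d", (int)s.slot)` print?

[0]=0x53 [1]=0xd5 (big-endian) → word 0x53d5
bank:2 @ bit 14 → (0x53d5>>14)&0x3 = 0x1
lvl:1 @ bit 13 → (0x53d5>>13)&0x1 = 0x0
type:2 @ bit 11 → (0x53d5>>11)&0x3 = 0x2
flags:3 @ bit 8 → (0x53d5>>8)&0x7 = 0x3
len:4 @ bit 4 → (0x53d5>>4)&0xf = 0xd
slot:4 @ bit 0 → (0x53d5>>0)&0xf = 0x5  ←

5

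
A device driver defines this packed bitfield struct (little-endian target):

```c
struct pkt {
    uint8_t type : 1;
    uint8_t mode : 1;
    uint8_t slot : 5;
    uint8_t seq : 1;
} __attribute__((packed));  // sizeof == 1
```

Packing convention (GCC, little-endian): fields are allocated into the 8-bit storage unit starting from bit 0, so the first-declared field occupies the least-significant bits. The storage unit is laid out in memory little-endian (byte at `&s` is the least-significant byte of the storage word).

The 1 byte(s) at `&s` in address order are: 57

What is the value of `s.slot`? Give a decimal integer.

21

[0]=0x57 (little-endian) → word 0x57
type [0+:1] = (word>>0) & 0x1 = 1
mode [1+:1] = (word>>1) & 0x1 = 1
slot [2+:5] = (word>>2) & 0x1f = 21  ←
seq [7+:1] = (word>>7) & 0x1 = 0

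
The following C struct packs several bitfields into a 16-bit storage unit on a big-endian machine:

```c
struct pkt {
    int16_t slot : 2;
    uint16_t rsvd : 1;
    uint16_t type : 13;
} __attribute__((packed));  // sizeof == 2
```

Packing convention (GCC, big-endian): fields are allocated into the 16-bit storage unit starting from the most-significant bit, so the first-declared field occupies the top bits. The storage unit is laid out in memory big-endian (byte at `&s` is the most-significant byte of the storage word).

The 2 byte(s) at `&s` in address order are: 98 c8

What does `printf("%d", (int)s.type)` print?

[0]=0x98 [1]=0xc8 (big-endian) → word 0x98c8
slot [14+:2] = (word>>14) & 0x3 = 2
rsvd [13+:1] = (word>>13) & 0x1 = 0
type [0+:13] = (word>>0) & 0x1fff = 6344  ←

6344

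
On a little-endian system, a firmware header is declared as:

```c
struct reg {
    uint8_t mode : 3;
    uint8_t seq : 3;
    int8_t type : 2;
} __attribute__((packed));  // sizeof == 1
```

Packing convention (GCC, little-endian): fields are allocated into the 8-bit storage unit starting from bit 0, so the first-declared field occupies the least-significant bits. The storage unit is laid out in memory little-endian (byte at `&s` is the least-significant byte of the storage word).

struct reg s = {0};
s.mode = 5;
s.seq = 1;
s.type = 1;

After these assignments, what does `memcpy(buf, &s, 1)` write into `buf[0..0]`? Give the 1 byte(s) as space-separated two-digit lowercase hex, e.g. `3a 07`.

4d

[0+:3] mode=5 & 0x7 = 0x5; word=0x05
[3+:3] seq=1 & 0x7 = 0x1; word=0x0d
[6+:2] type=1 & 0x3 = 0x1; word=0x4d
word = 0x4d → little-endian bytes:
  [0]=0x4d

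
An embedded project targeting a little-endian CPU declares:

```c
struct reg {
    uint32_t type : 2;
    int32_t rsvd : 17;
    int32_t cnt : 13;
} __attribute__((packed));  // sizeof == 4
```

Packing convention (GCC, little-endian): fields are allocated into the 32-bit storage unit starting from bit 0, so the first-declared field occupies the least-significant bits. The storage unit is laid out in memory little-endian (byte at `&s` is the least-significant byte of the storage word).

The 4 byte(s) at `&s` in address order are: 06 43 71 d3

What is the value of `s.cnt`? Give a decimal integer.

[0]=0x06 [1]=0x43 [2]=0x71 [3]=0xd3 (little-endian) → word 0xd3714306
type:2 @ bit 0 → (0xd3714306>>0)&0x3 = 0x2
rsvd:17 @ bit 2 → (0xd3714306>>2)&0x1ffff = 0x50c1
cnt:13 @ bit 19 → (0xd3714306>>19)&0x1fff = 0x1a6e  ←
cnt signed 13b, MSB=1: 6766 - 8192 = -1426

-1426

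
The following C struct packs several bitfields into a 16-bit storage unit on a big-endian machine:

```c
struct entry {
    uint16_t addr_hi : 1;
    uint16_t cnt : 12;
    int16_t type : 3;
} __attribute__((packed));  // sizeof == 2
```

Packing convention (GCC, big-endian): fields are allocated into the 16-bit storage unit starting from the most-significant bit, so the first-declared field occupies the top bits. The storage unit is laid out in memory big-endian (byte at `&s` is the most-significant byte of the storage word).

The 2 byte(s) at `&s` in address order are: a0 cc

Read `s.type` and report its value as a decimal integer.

-4

[0]=0xa0 [1]=0xcc (big-endian) → word 0xa0cc
addr_hi [15+:1] = (word>>15) & 0x1 = 1
cnt [3+:12] = (word>>3) & 0xfff = 1049
type [0+:3] = (word>>0) & 0x7 = 4  ←
type signed 3b, MSB=1: 4 - 8 = -4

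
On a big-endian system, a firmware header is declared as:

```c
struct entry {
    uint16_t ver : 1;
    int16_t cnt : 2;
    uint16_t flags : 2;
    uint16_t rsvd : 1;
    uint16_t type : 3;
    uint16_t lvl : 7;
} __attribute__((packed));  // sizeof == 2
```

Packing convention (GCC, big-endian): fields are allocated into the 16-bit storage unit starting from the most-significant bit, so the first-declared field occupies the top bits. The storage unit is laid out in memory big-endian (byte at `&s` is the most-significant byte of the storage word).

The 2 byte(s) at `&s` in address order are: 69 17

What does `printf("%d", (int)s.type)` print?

[0]=0x69 [1]=0x17 (big-endian) → word 0x6917
ver [15+:1] = (word>>15) & 0x1 = 0
cnt [13+:2] = (word>>13) & 0x3 = 3
flags [11+:2] = (word>>11) & 0x3 = 1
rsvd [10+:1] = (word>>10) & 0x1 = 0
type [7+:3] = (word>>7) & 0x7 = 2  ←
lvl [0+:7] = (word>>0) & 0x7f = 23

2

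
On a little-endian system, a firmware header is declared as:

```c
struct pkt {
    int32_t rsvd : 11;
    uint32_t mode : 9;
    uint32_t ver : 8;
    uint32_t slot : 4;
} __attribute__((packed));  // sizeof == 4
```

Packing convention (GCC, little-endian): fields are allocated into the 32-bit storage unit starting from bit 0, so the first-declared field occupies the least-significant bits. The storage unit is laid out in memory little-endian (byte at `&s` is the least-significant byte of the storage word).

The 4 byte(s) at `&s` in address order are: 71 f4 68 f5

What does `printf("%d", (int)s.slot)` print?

15

[0]=0x71 [1]=0xf4 [2]=0x68 [3]=0xf5 (little-endian) → word 0xf568f471
rsvd:11 @ bit 0 → (0xf568f471>>0)&0x7ff = 0x471
mode:9 @ bit 11 → (0xf568f471>>11)&0x1ff = 0x11e
ver:8 @ bit 20 → (0xf568f471>>20)&0xff = 0x56
slot:4 @ bit 28 → (0xf568f471>>28)&0xf = 0xf  ←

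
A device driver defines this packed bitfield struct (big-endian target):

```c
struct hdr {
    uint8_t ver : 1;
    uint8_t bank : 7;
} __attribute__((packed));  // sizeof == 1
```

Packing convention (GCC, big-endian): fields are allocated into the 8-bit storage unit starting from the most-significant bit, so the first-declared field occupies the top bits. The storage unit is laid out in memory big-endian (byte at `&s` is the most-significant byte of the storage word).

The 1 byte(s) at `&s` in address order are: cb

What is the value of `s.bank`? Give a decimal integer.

75

[0]=0xcb (big-endian) → word 0xcb
ver:1 @ bit 7 → (0xcb>>7)&0x1 = 0x1
bank:7 @ bit 0 → (0xcb>>0)&0x7f = 0x4b  ←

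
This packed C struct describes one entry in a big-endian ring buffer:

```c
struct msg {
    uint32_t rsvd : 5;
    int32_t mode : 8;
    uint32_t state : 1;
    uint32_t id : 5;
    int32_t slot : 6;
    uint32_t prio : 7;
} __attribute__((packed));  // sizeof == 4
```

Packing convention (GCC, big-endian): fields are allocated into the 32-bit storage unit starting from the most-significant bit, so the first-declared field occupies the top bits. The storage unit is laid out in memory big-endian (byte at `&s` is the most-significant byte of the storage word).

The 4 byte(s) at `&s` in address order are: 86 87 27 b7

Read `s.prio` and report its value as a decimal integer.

[0]=0x86 [1]=0x87 [2]=0x27 [3]=0xb7 (big-endian) → word 0x868727b7
rsvd [27+:5] = (word>>27) & 0x1f = 16
mode [19+:8] = (word>>19) & 0xff = 208
state [18+:1] = (word>>18) & 0x1 = 1
id [13+:5] = (word>>13) & 0x1f = 25
slot [7+:6] = (word>>7) & 0x3f = 15
prio [0+:7] = (word>>0) & 0x7f = 55  ←

55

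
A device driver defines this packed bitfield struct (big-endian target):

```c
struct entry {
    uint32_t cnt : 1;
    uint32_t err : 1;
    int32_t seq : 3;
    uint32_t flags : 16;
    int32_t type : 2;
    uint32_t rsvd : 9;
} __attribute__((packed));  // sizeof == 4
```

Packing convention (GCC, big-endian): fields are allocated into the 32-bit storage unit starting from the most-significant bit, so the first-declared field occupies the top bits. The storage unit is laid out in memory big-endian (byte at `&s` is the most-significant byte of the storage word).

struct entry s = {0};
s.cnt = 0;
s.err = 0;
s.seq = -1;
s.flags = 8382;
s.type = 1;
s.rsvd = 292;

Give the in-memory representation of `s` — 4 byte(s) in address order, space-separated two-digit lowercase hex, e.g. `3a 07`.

39 05 f3 24

cnt (1b) val=0 bits=0x0 at bit 31: 0x00000000
err (1b) val=0 bits=0x0 at bit 30: 0x00000000
seq (3b) val=-1 bits=0x7 at bit 27: 0x38000000
flags (16b) val=8382 bits=0x20be at bit 11: 0x3905f000
type (2b) val=1 bits=0x1 at bit 9: 0x3905f200
rsvd (9b) val=292 bits=0x124 at bit 0: 0x3905f324
word = 0x3905f324 → big-endian bytes:
  [0]=0x39  [1]=0x05  [2]=0xf3  [3]=0x24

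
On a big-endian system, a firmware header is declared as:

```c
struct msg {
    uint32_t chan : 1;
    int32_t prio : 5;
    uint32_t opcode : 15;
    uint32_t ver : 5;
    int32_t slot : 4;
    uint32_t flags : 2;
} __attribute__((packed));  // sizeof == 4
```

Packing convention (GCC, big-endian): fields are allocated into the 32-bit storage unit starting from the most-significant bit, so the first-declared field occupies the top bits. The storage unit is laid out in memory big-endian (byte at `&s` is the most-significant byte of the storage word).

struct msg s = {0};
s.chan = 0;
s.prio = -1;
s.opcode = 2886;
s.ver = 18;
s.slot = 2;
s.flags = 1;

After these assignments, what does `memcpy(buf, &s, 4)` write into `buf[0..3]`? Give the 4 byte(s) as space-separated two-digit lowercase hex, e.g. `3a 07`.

[31+:1] chan=0 & 0x1 = 0x0; word=0x00000000
[26+:5] prio=-1 & 0x1f = 0x1f; word=0x7c000000
[11+:15] opcode=2886 & 0x7fff = 0xb46; word=0x7c5a3000
[6+:5] ver=18 & 0x1f = 0x12; word=0x7c5a3480
[2+:4] slot=2 & 0xf = 0x2; word=0x7c5a3488
[0+:2] flags=1 & 0x3 = 0x1; word=0x7c5a3489
word = 0x7c5a3489 → big-endian bytes:
  [0]=0x7c  [1]=0x5a  [2]=0x34  [3]=0x89

7c 5a 34 89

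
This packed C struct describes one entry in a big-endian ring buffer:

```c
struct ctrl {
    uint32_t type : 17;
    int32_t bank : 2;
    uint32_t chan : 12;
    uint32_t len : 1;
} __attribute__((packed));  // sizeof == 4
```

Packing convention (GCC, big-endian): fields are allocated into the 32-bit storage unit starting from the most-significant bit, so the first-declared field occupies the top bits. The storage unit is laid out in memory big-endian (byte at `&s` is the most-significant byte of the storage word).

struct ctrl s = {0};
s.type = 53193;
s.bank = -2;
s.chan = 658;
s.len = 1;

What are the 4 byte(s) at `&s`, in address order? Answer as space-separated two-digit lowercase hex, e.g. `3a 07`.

67 e4 c5 25

[15+:17] type=53193 & 0x1ffff = 0xcfc9; word=0x67e48000
[13+:2] bank=-2 & 0x3 = 0x2; word=0x67e4c000
[1+:12] chan=658 & 0xfff = 0x292; word=0x67e4c524
[0+:1] len=1 & 0x1 = 0x1; word=0x67e4c525
word = 0x67e4c525 → big-endian bytes:
  [0]=0x67  [1]=0xe4  [2]=0xc5  [3]=0x25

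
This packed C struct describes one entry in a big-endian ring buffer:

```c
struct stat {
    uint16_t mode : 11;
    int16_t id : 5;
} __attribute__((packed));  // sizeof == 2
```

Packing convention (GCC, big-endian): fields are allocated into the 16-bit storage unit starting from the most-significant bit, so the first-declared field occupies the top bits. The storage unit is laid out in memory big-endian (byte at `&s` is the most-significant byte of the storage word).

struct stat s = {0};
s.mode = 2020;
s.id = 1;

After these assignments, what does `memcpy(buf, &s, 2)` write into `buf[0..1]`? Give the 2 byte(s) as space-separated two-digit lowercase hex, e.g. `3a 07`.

fc 81

mode (11b) val=2020 bits=0x7e4 at bit 5: 0xfc80
id (5b) val=1 bits=0x1 at bit 0: 0xfc81
word = 0xfc81 → big-endian bytes:
  [0]=0xfc  [1]=0x81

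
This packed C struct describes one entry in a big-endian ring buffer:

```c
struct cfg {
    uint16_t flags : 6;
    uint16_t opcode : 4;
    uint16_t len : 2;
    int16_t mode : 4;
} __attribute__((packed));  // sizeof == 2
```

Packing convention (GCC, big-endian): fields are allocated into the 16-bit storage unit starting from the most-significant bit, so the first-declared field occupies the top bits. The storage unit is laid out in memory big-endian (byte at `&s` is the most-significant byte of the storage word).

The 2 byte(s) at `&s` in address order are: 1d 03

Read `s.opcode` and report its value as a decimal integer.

[0]=0x1d [1]=0x03 (big-endian) → word 0x1d03
flags:6 @ bit 10 → (0x1d03>>10)&0x3f = 0x7
opcode:4 @ bit 6 → (0x1d03>>6)&0xf = 0x4  ←
len:2 @ bit 4 → (0x1d03>>4)&0x3 = 0x0
mode:4 @ bit 0 → (0x1d03>>0)&0xf = 0x3

4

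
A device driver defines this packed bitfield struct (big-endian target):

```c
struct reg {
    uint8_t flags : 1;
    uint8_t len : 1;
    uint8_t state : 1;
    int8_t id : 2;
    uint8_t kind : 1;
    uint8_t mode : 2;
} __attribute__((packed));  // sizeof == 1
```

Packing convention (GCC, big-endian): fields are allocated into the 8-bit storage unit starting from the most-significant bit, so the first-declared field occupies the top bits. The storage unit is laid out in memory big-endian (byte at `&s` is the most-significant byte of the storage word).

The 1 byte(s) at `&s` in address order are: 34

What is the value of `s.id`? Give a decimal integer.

-2

[0]=0x34 (big-endian) → word 0x34
flags:1 @ bit 7 → (0x34>>7)&0x1 = 0x0
len:1 @ bit 6 → (0x34>>6)&0x1 = 0x0
state:1 @ bit 5 → (0x34>>5)&0x1 = 0x1
id:2 @ bit 3 → (0x34>>3)&0x3 = 0x2  ←
kind:1 @ bit 2 → (0x34>>2)&0x1 = 0x1
mode:2 @ bit 0 → (0x34>>0)&0x3 = 0x0
id signed 2b, MSB=1: 2 - 4 = -2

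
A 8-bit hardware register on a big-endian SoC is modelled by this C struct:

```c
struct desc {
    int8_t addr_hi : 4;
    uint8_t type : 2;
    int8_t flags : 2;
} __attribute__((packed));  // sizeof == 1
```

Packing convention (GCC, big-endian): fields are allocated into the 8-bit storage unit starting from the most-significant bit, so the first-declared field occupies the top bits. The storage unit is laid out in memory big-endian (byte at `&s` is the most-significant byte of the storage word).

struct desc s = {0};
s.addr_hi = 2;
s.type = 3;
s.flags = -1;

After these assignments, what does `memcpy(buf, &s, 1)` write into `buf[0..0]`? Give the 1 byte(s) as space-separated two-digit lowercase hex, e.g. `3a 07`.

addr_hi (4b) val=2 bits=0x2 at bit 4: 0x20
type (2b) val=3 bits=0x3 at bit 2: 0x2c
flags (2b) val=-1 bits=0x3 at bit 0: 0x2f
word = 0x2f → big-endian bytes:
  [0]=0x2f

2f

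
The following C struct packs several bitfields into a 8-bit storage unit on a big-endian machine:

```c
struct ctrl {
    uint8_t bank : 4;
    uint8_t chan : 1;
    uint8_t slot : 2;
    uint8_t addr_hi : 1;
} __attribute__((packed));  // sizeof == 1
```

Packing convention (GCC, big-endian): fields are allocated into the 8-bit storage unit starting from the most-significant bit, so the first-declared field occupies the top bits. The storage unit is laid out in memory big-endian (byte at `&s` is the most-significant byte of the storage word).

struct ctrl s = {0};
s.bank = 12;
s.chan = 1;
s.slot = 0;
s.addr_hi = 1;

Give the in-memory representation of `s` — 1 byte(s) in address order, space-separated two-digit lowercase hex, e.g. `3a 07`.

c9

[4+:4] bank=12 & 0xf = 0xc; word=0xc0
[3+:1] chan=1 & 0x1 = 0x1; word=0xc8
[1+:2] slot=0 & 0x3 = 0x0; word=0xc8
[0+:1] addr_hi=1 & 0x1 = 0x1; word=0xc9
word = 0xc9 → big-endian bytes:
  [0]=0xc9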